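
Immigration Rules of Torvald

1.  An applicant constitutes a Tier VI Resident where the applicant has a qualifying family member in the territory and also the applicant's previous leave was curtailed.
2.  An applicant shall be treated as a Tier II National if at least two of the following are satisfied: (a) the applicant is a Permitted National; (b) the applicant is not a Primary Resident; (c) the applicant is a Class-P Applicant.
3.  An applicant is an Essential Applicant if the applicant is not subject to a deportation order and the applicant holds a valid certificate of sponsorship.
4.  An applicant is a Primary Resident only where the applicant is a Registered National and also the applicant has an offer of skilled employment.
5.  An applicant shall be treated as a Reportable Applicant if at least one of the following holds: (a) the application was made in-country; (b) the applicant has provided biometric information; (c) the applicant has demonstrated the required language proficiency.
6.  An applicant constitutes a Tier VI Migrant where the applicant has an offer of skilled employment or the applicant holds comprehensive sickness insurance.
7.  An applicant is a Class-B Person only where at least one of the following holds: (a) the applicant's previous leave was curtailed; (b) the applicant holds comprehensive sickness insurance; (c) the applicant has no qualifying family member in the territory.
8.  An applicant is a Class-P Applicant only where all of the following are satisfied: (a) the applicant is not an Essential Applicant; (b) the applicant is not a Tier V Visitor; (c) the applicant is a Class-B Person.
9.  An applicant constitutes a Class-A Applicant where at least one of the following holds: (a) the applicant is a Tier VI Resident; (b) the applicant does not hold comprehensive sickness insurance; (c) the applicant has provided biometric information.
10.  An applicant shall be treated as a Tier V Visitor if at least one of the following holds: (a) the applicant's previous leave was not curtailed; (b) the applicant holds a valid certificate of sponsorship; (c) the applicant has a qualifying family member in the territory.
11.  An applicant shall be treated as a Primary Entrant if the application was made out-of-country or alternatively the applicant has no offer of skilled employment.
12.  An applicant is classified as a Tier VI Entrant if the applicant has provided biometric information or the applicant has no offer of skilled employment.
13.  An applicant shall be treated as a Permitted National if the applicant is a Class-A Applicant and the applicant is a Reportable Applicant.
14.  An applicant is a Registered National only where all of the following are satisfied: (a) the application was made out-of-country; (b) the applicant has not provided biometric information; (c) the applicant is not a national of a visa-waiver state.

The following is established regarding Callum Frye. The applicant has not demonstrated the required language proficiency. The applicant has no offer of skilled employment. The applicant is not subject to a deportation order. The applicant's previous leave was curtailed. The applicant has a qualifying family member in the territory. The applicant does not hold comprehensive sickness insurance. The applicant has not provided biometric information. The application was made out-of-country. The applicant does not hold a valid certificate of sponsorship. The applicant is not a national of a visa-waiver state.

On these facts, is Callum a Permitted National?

No

paragraph 1 — Tier VI Resident: [the applicant has a qualifying family member in the territory? yes] AND [the applicant's previous leave was curtailed? yes] → satisfied.
paragraph 9 — Class-A Applicant: [Tier VI Resident (paragraph 1)? yes] OR [the applicant does not hold comprehensive sickness insurance? yes] OR [the applicant has provided biometric information? no] → satisfied.
paragraph 5 — Reportable Applicant: [the application was made in-country? no] OR [the applicant has provided biometric information? no] OR [the applicant has demonstrated the required language proficiency? no] → not satisfied.
paragraph 13 — Permitted National: [Class-A Applicant (paragraph 9)? yes] AND [Reportable Applicant (paragraph 5)? no] → not satisfied.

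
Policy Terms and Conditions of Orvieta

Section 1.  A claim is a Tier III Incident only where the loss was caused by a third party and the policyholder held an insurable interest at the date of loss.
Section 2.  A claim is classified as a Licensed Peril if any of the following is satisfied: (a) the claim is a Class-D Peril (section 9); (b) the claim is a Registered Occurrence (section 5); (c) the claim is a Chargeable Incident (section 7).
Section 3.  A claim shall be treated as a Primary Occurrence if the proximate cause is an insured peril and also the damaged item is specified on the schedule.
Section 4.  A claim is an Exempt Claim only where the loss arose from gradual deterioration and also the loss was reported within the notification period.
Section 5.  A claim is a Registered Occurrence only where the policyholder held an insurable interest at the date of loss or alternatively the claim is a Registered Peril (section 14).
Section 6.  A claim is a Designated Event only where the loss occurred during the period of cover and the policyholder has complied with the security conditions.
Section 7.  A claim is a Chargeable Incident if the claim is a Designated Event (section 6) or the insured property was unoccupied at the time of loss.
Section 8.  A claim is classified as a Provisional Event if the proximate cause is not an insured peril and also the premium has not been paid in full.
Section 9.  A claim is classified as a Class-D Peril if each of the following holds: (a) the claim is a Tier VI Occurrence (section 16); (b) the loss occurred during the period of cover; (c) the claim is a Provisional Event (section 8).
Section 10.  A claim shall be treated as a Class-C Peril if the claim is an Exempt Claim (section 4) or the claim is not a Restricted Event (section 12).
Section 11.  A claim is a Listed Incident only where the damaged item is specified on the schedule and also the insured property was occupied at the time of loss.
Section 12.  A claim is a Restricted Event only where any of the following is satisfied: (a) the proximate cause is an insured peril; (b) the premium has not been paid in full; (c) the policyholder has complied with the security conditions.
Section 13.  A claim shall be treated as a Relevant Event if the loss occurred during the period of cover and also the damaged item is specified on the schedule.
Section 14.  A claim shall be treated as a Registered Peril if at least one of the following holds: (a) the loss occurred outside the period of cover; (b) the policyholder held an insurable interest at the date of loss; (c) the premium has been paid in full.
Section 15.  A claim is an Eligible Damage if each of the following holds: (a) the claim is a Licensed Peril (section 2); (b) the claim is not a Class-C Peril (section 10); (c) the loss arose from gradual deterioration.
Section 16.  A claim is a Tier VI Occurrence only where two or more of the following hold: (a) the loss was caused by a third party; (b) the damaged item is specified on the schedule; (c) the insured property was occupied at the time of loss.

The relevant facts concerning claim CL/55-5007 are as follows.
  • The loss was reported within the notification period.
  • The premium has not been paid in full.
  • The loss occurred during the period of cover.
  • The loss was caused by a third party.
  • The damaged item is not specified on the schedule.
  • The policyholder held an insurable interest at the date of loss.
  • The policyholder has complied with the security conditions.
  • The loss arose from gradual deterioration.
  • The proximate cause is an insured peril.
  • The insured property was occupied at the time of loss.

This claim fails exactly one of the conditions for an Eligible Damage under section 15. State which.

Class-C Peril

section 16 — Tier VI Occurrence: the loss was caused by a third party? yes; the damaged item is specified on the schedule? no; the insured property was occupied at the time of loss? yes — 2 of 3 hold (need ≥2) → satisfied.
section 8 — Provisional Event: [the proximate cause is not an insured peril? no] AND [the premium has not been paid in full? yes] → not satisfied.
section 9 — Class-D Peril: [Tier VI Occurrence (section 16)? yes] AND [the loss occurred during the period of cover? yes] AND [Provisional Event (section 8)? no] → not satisfied.
section 14 — Registered Peril: [the loss occurred outside the period of cover? no] OR [the policyholder held an insurable interest at the date of loss? yes] OR [the premium has been paid in full? no] → satisfied.
section 5 — Registered Occurrence: [the policyholder held an insurable interest at the date of loss? yes] OR [Registered Peril (section 14)? yes] → satisfied.
section 6 — Designated Event: [the loss occurred during the period of cover? yes] AND [the policyholder has complied with the security conditions? yes] → satisfied.
section 7 — Chargeable Incident: [Designated Event (section 6)? yes] OR [the insured property was unoccupied at the time of loss? no] → satisfied.
section 2 — Licensed Peril: [Class-D Peril (section 9)? no] OR [Registered Occurrence (section 5)? yes] OR [Chargeable Incident (section 7)? yes] → satisfied.
section 4 — Exempt Claim: [the loss arose from gradual deterioration? yes] AND [the loss was reported within the notification period? yes] → satisfied.
section 12 — Restricted Event: [the proximate cause is an insured peril? yes] OR [the premium has not been paid in full? yes] OR [the policyholder has complied with the security conditions? yes] → satisfied.
section 10 — Class-C Peril: [Exempt Claim (section 4)? yes] OR [not a Restricted Event (section 12)? no] → satisfied.
section 15 — Eligible Damage: [Licensed Peril (section 2)? yes] AND [not a Class-C Peril (section 10)? no] AND [the loss arose from gradual deterioration? yes] → not satisfied.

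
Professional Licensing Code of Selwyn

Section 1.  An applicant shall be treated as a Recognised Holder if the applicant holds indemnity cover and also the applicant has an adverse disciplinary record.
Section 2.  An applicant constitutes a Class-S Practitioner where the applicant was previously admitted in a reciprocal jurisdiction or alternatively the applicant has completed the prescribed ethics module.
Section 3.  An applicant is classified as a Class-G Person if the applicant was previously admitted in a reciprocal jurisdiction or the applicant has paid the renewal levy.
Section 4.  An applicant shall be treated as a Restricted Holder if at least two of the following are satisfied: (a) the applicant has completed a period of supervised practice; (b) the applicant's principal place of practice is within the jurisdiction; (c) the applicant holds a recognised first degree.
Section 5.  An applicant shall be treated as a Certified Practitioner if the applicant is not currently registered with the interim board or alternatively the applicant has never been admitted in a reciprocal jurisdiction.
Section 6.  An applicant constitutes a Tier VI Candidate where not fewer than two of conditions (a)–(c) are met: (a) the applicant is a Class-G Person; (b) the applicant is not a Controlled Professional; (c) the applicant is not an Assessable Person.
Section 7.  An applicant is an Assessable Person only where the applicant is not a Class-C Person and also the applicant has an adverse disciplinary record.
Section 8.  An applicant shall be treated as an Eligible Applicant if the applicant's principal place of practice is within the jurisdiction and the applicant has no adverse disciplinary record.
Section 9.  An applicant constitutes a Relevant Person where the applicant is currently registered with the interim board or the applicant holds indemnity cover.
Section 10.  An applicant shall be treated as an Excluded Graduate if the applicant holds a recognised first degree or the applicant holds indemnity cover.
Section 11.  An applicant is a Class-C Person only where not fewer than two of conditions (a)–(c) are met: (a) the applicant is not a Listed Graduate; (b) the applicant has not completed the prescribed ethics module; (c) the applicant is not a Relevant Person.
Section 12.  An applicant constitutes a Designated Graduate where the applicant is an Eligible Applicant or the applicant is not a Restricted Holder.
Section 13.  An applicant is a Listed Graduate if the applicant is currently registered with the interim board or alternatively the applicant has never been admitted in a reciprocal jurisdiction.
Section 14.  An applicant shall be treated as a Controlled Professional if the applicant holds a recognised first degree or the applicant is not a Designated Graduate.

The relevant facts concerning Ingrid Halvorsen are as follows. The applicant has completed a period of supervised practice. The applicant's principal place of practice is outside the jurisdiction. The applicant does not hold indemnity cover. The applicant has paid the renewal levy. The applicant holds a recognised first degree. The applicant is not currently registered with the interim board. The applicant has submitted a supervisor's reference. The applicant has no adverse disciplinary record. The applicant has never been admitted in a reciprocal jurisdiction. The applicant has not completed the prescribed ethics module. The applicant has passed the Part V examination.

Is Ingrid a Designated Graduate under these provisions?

Under section 8: the applicant's principal place of practice is within the jurisdiction? no; and the applicant has no adverse disciplinary record? yes. So the applicant is not an Eligible Applicant.
Under section 4: the applicant has completed a period of supervised practice? yes; the applicant's principal place of practice is within the jurisdiction? no; the applicant holds a recognised first degree? yes — 2 of 3 hold (need ≥2) → satisfied.
Under section 12: Eligible Applicant (section 8)? no; or not a Restricted Holder (section 4)? no. So the applicant is not a Designated Graduate.

No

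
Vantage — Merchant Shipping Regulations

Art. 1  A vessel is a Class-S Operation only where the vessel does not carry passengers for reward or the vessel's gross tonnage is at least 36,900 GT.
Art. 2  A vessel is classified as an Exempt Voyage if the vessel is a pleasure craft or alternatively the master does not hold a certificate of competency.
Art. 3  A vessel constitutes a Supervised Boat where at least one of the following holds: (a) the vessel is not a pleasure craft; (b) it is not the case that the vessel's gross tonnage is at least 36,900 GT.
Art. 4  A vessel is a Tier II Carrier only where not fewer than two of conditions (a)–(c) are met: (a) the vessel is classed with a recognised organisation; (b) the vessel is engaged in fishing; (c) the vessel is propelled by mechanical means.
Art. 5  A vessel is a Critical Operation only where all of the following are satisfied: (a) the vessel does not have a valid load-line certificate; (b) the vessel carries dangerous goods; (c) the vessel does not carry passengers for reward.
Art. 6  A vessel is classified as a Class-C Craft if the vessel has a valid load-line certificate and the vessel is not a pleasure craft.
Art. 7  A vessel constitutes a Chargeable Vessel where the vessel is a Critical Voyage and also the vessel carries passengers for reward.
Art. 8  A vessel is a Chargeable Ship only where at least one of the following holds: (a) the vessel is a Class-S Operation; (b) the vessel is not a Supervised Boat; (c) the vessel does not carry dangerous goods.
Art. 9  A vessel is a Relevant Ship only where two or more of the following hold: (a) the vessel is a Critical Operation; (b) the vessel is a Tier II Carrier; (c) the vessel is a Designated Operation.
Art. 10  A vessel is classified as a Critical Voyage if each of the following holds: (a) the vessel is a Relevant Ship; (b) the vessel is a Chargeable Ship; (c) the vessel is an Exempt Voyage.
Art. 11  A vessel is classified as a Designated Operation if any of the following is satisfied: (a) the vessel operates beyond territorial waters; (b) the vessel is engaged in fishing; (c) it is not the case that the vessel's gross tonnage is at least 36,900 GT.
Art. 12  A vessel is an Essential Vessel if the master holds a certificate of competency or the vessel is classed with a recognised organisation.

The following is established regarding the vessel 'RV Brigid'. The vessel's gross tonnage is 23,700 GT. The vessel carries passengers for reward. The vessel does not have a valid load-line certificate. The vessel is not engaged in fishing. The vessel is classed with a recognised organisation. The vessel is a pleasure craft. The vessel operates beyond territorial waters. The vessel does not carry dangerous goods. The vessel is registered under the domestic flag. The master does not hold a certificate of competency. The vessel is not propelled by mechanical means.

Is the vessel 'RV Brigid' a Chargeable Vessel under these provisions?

article 5 — Critical Operation: [the vessel does not have a valid load-line certificate? yes] AND [the vessel carries dangerous goods? no] AND [the vessel does not carry passengers for reward? no] → not satisfied.
article 4 — Tier II Carrier: the vessel is classed with a recognised organisation? yes; the vessel is engaged in fishing? no; the vessel is propelled by mechanical means? no — 1 of 3 hold (need ≥2) → not satisfied.
article 11 — Designated Operation: [the vessel operates beyond territorial waters? yes] OR [the vessel is engaged in fishing? no] OR [vessel's gross tonnage: 23,700 GT ≥ 36,900 GT? no, so negated condition yes] → satisfied.
article 9 — Relevant Ship: Critical Operation (article 5)? no; Tier II Carrier (article 4)? no; Designated Operation (article 11)? yes — 1 of 3 hold (need ≥2) → not satisfied.
article 1 — Class-S Operation: [the vessel does not carry passengers for reward? no] OR [vessel's gross tonnage: 23,700 GT ≥ 36,900 GT? no] → not satisfied.
article 3 — Supervised Boat: [the vessel is not a pleasure craft? no] OR [vessel's gross tonnage: 23,700 GT ≥ 36,900 GT? no, so negated condition yes] → satisfied.
article 8 — Chargeable Ship: [Class-S Operation (article 1)? no] OR [not a Supervised Boat (article 3)? no] OR [the vessel does not carry dangerous goods? yes] → satisfied.
article 2 — Exempt Voyage: [the vessel is a pleasure craft? yes] OR [the master does not hold a certificate of competency? yes] → satisfied.
article 10 — Critical Voyage: [Relevant Ship (article 9)? no] AND [Chargeable Ship (article 8)? yes] AND [Exempt Voyage (article 2)? yes] → not satisfied.
article 7 — Chargeable Vessel: [Critical Voyage (article 10)? no] AND [the vessel carries passengers for reward? yes] → not satisfied.

No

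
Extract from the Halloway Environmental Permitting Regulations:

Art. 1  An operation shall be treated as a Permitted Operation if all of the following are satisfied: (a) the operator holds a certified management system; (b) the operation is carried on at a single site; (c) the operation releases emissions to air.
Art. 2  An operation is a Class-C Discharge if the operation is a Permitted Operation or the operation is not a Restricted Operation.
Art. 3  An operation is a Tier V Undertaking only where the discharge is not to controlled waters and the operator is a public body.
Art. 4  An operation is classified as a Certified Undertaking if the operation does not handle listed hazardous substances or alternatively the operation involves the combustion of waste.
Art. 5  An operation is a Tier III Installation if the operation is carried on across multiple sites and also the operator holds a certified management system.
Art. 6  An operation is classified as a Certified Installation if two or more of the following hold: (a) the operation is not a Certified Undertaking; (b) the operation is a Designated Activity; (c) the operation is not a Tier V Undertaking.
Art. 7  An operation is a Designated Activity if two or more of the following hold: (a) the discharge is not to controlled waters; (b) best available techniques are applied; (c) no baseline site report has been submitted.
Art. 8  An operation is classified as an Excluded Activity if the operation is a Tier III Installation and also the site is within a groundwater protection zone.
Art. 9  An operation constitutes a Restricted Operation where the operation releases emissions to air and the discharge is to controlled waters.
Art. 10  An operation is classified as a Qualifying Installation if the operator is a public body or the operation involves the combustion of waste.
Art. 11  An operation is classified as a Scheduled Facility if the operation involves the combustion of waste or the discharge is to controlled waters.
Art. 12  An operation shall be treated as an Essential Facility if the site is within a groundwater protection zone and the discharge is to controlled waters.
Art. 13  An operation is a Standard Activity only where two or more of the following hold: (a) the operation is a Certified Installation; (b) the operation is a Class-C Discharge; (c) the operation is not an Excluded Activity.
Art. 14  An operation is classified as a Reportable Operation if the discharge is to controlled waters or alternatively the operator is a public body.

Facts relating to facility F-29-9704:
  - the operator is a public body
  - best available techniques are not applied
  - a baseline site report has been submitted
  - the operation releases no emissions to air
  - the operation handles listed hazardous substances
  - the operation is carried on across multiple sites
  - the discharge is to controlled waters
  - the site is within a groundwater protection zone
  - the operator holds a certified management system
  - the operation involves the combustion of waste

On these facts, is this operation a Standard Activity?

article 4 — Certified Undertaking: [the operation does not handle listed hazardous substances? no] OR [the operation involves the combustion of waste? yes] → satisfied.
article 7 — Designated Activity: the discharge is not to controlled waters? no; best available techniques are applied? no; no baseline site report has been submitted? no — 0 of 3 hold (need ≥2) → not satisfied.
article 3 — Tier V Undertaking: [the discharge is not to controlled waters? no] AND [the operator is a public body? yes] → not satisfied.
article 6 — Certified Installation: not a Certified Undertaking (article 4)? no; Designated Activity (article 7)? no; not a Tier V Undertaking (article 3)? yes — 1 of 3 hold (need ≥2) → not satisfied.
article 1 — Permitted Operation: [the operator holds a certified management system? yes] AND [the operation is carried on at a single site? no] AND [the operation releases emissions to air? no] → not satisfied.
article 9 — Restricted Operation: [the operation releases emissions to air? no] AND [the discharge is to controlled waters? yes] → not satisfied.
article 2 — Class-C Discharge: [Permitted Operation (article 1)? no] OR [not a Restricted Operation (article 9)? yes] → satisfied.
article 5 — Tier III Installation: [the operation is carried on across multiple sites? yes] AND [the operator holds a certified management system? yes] → satisfied.
article 8 — Excluded Activity: [Tier III Installation (article 5)? yes] AND [the site is within a groundwater protection zone? yes] → satisfied.
article 13 — Standard Activity: Certified Installation (article 6)? no; Class-C Discharge (article 2)? yes; not an Excluded Activity (article 8)? no — 1 of 3 hold (need ≥2) → not satisfied.

No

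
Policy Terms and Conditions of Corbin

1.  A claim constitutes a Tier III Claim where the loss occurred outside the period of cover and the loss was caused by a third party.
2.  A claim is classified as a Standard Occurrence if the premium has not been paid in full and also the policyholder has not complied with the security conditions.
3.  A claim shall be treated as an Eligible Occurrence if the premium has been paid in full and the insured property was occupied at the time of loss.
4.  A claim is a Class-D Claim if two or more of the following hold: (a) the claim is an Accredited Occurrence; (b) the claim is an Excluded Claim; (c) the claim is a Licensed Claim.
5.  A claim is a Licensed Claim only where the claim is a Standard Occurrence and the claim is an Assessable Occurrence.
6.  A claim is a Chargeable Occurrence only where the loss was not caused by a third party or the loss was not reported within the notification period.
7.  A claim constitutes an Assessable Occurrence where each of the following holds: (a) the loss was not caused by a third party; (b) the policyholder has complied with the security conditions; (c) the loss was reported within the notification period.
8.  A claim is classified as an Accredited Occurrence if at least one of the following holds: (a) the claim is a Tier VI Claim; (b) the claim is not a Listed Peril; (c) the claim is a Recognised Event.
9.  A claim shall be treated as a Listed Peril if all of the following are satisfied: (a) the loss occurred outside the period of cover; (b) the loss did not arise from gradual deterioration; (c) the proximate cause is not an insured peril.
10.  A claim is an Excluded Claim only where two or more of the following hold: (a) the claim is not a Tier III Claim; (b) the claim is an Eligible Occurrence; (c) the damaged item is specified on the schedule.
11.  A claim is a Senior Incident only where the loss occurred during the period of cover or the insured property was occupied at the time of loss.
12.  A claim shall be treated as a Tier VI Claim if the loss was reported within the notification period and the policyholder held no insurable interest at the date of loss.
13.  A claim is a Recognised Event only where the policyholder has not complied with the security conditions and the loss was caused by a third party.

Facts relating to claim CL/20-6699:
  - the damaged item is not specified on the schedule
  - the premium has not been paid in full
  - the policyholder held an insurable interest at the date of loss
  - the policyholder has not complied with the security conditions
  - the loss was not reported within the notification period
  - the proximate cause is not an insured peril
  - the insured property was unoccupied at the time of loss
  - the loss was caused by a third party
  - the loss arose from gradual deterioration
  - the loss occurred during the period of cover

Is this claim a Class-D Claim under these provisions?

No

paragraph 12 — Tier VI Claim: [the loss was reported within the notification period? no] AND [the policyholder held no insurable interest at the date of loss? no] → not satisfied.
paragraph 9 — Listed Peril: [the loss occurred outside the period of cover? no] AND [the loss did not arise from gradual deterioration? no] AND [the proximate cause is not an insured peril? yes] → not satisfied.
paragraph 13 — Recognised Event: [the policyholder has not complied with the security conditions? yes] AND [the loss was caused by a third party? yes] → satisfied.
paragraph 8 — Accredited Occurrence: [Tier VI Claim (paragraph 12)? no] OR [not a Listed Peril (paragraph 9)? yes] OR [Recognised Event (paragraph 13)? yes] → satisfied.
paragraph 1 — Tier III Claim: [the loss occurred outside the period of cover? no] AND [the loss was caused by a third party? yes] → not satisfied.
paragraph 3 — Eligible Occurrence: [the premium has been paid in full? no] AND [the insured property was occupied at the time of loss? no] → not satisfied.
paragraph 10 — Excluded Claim: not a Tier III Claim (paragraph 1)? yes; Eligible Occurrence (paragraph 3)? no; the damaged item is specified on the schedule? no — 1 of 3 hold (need ≥2) → not satisfied.
paragraph 2 — Standard Occurrence: [the premium has not been paid in full? yes] AND [the policyholder has not complied with the security conditions? yes] → satisfied.
paragraph 7 — Assessable Occurrence: [the loss was not caused by a third party? no] AND [the policyholder has complied with the security conditions? no] AND [the loss was reported within the notification period? no] → not satisfied.
paragraph 5 — Licensed Claim: [Standard Occurrence (paragraph 2)? yes] AND [Assessable Occurrence (paragraph 7)? no] → not satisfied.
paragraph 4 — Class-D Claim: Accredited Occurrence (paragraph 8)? yes; Excluded Claim (paragraph 10)? no; Licensed Claim (paragraph 5)? no — 1 of 3 hold (need ≥2) → not satisfied.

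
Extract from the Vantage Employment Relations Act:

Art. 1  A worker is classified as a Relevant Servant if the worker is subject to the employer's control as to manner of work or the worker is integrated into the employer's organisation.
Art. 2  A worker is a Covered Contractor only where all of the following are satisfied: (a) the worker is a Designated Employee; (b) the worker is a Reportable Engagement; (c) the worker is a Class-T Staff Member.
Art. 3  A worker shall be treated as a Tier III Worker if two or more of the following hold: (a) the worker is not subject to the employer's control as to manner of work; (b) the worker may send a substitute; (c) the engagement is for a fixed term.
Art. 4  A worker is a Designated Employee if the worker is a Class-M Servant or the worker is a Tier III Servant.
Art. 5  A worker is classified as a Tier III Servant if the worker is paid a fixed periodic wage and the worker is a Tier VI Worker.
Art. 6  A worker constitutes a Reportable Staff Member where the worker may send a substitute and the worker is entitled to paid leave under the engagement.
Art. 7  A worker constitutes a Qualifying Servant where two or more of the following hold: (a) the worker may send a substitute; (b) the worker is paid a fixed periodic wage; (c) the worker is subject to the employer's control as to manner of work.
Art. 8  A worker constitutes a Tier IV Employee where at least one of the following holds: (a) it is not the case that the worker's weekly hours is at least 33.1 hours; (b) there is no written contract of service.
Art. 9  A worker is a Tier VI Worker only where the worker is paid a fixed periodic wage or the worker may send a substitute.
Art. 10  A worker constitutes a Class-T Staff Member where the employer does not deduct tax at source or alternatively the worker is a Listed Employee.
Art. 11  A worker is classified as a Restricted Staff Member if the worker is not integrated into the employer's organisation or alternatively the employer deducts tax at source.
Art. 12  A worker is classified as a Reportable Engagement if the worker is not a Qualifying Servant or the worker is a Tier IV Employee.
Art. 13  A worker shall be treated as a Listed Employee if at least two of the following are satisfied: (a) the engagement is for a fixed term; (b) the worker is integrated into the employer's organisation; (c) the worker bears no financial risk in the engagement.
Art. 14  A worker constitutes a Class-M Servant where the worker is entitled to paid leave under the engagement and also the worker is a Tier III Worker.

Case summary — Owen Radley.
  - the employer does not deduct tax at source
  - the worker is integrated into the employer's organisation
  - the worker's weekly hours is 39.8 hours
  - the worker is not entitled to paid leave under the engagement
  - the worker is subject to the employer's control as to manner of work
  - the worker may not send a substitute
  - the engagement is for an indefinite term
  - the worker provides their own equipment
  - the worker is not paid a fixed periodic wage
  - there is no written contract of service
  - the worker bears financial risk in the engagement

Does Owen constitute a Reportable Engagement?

article 7 — Qualifying Servant: the worker may send a substitute? no; the worker is paid a fixed periodic wage? no; the worker is subject to the employer's control as to manner of work? yes — 1 of 3 hold (need ≥2) → not satisfied.
article 8 — Tier IV Employee: [worker's weekly hours: 39.8 hours ≥ 33.1 hours? yes, so negated condition no] OR [there is no written contract of service? yes] → satisfied.
article 12 — Reportable Engagement: [not a Qualifying Servant (article 7)? yes] OR [Tier IV Employee (article 8)? yes] → satisfied.

Yes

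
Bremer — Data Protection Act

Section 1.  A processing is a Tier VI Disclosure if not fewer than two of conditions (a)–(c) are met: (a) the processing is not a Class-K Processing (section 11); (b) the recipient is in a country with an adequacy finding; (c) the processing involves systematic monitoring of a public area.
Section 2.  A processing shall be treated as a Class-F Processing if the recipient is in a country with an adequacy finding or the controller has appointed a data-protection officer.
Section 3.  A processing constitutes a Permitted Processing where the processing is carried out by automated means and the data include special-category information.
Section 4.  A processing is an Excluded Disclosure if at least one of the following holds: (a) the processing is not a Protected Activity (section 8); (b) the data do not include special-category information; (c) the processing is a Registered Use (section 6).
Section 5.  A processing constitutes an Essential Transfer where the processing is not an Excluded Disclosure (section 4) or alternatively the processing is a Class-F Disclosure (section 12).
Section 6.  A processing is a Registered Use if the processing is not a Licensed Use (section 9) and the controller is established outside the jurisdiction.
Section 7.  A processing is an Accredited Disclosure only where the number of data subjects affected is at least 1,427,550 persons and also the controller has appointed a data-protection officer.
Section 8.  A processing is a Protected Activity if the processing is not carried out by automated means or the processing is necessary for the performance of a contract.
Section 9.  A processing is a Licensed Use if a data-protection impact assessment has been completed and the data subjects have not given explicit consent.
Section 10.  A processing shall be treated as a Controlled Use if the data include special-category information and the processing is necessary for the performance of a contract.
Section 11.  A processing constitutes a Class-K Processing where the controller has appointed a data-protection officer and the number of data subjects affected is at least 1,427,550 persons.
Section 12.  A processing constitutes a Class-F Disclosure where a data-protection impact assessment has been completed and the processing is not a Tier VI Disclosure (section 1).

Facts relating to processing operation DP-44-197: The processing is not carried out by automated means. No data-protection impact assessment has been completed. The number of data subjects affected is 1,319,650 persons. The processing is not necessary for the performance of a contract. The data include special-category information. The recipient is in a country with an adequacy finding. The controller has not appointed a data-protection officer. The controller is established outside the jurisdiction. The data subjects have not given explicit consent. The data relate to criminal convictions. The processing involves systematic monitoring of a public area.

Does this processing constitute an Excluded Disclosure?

Under section 8: the processing is not carried out by automated means? yes; or the processing is necessary for the performance of a contract? no. So the processing is a Protected Activity.
Under section 9: a data-protection impact assessment has been completed? no; and the data subjects have not given explicit consent? yes. So the processing is not a Licensed Use.
Under section 6: not a Licensed Use (section 9)? yes; and the controller is established outside the jurisdiction? yes. So the processing is a Registered Use.
Under section 4: not a Protected Activity (section 8)? no; or the data do not include special-category information? no; or Registered Use (section 6)? yes. So the processing is an Excluded Disclosure.

Yes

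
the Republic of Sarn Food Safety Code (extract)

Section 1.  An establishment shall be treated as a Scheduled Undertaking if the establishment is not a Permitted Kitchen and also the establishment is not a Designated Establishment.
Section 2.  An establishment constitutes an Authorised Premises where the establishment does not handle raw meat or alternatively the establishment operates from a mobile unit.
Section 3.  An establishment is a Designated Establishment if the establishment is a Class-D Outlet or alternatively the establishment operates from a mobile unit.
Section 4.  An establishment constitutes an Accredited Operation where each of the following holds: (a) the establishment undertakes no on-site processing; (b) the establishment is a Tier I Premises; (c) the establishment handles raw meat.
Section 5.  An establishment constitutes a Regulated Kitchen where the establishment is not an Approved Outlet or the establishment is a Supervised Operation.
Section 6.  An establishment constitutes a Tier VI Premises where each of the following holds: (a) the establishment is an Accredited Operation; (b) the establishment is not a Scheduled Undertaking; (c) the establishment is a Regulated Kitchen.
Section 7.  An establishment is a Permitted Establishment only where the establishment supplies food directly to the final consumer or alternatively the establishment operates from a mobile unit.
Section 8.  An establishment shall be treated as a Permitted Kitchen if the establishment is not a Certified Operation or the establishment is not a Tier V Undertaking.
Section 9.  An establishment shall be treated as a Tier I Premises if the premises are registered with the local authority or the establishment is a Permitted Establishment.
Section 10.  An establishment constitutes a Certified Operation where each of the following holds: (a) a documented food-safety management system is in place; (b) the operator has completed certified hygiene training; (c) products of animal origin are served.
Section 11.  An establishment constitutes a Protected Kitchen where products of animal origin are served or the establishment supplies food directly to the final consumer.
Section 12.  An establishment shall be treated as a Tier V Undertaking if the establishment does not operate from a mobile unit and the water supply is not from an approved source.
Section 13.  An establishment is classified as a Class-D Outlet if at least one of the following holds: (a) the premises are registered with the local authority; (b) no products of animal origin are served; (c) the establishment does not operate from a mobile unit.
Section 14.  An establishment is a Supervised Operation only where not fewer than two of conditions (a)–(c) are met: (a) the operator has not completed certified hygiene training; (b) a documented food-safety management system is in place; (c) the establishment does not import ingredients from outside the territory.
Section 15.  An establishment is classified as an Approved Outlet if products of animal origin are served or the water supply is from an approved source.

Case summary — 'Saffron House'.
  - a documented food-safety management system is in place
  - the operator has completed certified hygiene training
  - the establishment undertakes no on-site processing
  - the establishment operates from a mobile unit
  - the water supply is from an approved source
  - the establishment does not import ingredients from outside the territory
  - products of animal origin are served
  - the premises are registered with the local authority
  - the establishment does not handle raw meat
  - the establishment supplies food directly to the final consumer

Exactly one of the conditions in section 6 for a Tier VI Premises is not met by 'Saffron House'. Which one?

Accredited Operation

Under section 7: the establishment supplies food directly to the final consumer? yes; or the establishment operates from a mobile unit? yes. So the establishment is a Permitted Establishment.
Under section 9: the premises are registered with the local authority? yes; or Permitted Establishment (section 7)? yes. So the establishment is a Tier I Premises.
Under section 4: the establishment undertakes no on-site processing? yes; and Tier I Premises (section 9)? yes; and the establishment handles raw meat? no. So the establishment is not an Accredited Operation.
Under section 10: a documented food-safety management system is in place? yes; and the operator has completed certified hygiene training? yes; and products of animal origin are served? yes. So the establishment is a Certified Operation.
Under section 12: the establishment does not operate from a mobile unit? no; and the water supply is not from an approved source? no. So the establishment is not a Tier V Undertaking.
Under section 8: not a Certified Operation (section 10)? no; or not a Tier V Undertaking (section 12)? yes. So the establishment is a Permitted Kitchen.
Under section 13: the premises are registered with the local authority? yes; or no products of animal origin are served? no; or the establishment does not operate from a mobile unit? no. So the establishment is a Class-D Outlet.
Under section 3: Class-D Outlet (section 13)? yes; or the establishment operates from a mobile unit? yes. So the establishment is a Designated Establishment.
Under section 1: not a Permitted Kitchen (section 8)? no; and not a Designated Establishment (section 3)? no. So the establishment is not a Scheduled Undertaking.
Under section 15: products of animal origin are served? yes; or the water supply is from an approved source? yes. So the establishment is an Approved Outlet.
Under section 14: the operator has not completed certified hygiene training? no; a documented food-safety management system is in place? yes; the establishment does not import ingredients from outside the territory? yes — 2 of 3 hold (need ≥2) → satisfied.
Under section 5: not an Approved Outlet (section 15)? no; or Supervised Operation (section 14)? yes. So the establishment is a Regulated Kitchen.
Under section 6: Accredited Operation (section 4)? no; and not a Scheduled Undertaking (section 1)? yes; and Regulated Kitchen (section 5)? yes. So the establishment is not a Tier VI Premises.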